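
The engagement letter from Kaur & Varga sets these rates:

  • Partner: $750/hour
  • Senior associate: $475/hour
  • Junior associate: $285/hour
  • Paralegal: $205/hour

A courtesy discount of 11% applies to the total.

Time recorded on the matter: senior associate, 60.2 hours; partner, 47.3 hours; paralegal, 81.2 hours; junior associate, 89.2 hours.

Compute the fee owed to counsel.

$94,462.82

Partner: 47.3 × $750 = $35,475.00
Senior associate: 60.2 × $475 = $28,595.00
Junior associate: 89.2 × $285 = $25,422.00
Paralegal: 81.2 × $205 = $16,646.00
Subtotal: $106,138.00
Less 11% discount: −$11,675.18
Total: $106,138.00 − $11,675.18 = $94,462.82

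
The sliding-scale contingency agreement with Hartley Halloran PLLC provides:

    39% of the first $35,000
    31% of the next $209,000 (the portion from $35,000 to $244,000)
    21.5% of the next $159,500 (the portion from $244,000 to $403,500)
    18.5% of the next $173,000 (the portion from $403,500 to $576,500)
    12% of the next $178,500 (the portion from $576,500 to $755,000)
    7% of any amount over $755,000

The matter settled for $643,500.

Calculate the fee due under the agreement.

First $35,000 at 39% = $13,650.00
Next $209,000 at 31% = $64,790.00
Next $159,500 at 21.5% = $34,292.50
Next $173,000 at 18.5% = $32,005.00
Remaining $67,000 at 12% = $8,040.00
Fee: $13,650.00 + $64,790.00 + $34,292.50 + $32,005.00 + $8,040.00 = $152,777.50

$152,777.50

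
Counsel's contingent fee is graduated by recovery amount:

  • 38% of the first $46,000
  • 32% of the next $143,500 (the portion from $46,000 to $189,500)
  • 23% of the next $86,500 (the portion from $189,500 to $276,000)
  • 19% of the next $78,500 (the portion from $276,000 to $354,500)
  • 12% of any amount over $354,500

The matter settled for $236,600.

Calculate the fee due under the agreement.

First $46,000 at 38% = $17,480.00
Next $143,500 at 32% = $45,920.00
Remaining $47,100 at 23% = $10,833.00
Fee: $17,480.00 + $45,920.00 + $10,833.00 = $74,233.00

$74,233.00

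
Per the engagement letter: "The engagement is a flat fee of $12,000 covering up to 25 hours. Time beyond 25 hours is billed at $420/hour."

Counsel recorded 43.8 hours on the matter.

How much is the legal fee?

Flat fee: $12,000.00
Excess hours: 43.8 − 25 = 18.8
Overrun: 18.8 × $420 = $7,896.00
Total: $12,000.00 + $7,896.00 = $19,896.00

$19,896.00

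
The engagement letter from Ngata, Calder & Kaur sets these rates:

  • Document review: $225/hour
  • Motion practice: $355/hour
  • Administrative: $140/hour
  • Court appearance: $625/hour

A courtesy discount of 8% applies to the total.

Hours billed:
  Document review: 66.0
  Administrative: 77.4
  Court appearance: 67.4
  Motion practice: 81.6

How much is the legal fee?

Document review: 66.0 × $225 = $14,850.00
Motion practice: 81.6 × $355 = $28,968.00
Administrative: 77.4 × $140 = $10,836.00
Court appearance: 67.4 × $625 = $42,125.00
Subtotal: $96,779.00
Less 8% discount: −$7,742.32
Total: $96,779.00 − $7,742.32 = $89,036.68

$89,036.68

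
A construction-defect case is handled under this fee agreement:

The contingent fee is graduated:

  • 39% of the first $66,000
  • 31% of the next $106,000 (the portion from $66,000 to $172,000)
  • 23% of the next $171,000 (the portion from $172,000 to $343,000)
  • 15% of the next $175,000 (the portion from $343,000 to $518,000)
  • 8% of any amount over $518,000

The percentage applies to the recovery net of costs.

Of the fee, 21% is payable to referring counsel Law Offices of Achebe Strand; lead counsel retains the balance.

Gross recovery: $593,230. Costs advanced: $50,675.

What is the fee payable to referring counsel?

Fee base (net of costs): $593,230 − $50,675 = $542,555
First $66,000 at 39% = $25,740.00
Next $106,000 at 31% = $32,860.00
Next $171,000 at 23% = $39,330.00
Next $175,000 at 15% = $26,250.00
Remaining $24,555 at 8% = $1,964.40
Fee: $25,740.00 + $32,860.00 + $39,330.00 + $26,250.00 + $1,964.40 = $126,144.40
Referral share: 21% of $126,144.40 = $26,490.32; lead counsel retains $126,144.40 − $26,490.32 = $99,654.08.

$26,490.32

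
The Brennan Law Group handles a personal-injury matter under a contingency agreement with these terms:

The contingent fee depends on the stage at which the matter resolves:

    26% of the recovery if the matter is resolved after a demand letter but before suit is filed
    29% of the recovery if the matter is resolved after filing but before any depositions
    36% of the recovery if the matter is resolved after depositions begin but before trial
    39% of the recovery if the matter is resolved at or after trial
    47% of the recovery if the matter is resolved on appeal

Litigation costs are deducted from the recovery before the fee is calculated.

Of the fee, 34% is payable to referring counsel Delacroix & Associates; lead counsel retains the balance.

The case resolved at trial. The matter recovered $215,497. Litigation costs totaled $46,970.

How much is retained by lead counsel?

Fee base (net of costs): $215,497 − $46,970 = $168,527
The matter resolved at trial, so the 39% rate applies.
$168,527 × 39% = $65,725.53
Referral share: 34% of $65,725.53 = $22,346.68; lead counsel retains $65,725.53 − $22,346.68 = $43,378.85.

$43,378.85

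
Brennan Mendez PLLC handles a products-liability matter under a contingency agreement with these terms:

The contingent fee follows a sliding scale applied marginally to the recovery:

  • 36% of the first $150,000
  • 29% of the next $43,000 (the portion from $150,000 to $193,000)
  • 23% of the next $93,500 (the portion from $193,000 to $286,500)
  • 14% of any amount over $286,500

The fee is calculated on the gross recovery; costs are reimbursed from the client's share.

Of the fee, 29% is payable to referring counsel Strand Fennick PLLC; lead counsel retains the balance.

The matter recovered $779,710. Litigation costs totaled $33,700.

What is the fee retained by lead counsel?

Fee base is the gross recovery, $779,710; costs are reimbursed separately.
First $150,000 at 36% = $54,000.00
Next $43,000 at 29% = $12,470.00
Next $93,500 at 23% = $21,505.00
Remaining $493,210 at 14% = $69,049.40
Fee: $54,000.00 + $12,470.00 + $21,505.00 + $69,049.40 = $157,024.40
Referral share: 29% of $157,024.40 = $45,537.08; lead counsel retains $157,024.40 − $45,537.08 = $111,487.32.

$111,487.32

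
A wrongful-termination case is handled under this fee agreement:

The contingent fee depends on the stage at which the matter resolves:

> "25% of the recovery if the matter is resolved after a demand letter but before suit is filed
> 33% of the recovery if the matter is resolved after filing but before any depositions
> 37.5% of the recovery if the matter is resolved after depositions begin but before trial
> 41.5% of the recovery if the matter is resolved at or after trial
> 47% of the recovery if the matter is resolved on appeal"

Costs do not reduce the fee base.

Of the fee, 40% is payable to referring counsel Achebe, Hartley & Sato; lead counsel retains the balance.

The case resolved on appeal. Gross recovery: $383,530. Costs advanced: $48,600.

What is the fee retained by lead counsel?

$108,155.46

Fee base is the gross recovery, $383,530; costs are reimbursed separately.
The matter resolved on appeal, so the 47% rate applies.
$383,530 × 47% = $180,259.10
Referral share: 40% of $180,259.10 = $72,103.64; lead counsel retains $180,259.10 − $72,103.64 = $108,155.46.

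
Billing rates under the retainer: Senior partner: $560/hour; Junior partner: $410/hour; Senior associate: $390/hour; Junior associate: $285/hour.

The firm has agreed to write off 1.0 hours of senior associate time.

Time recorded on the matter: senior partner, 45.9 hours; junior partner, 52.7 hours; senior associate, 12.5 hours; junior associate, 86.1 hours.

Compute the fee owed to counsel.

Senior partner: 45.9 × $560 = $25,704.00
Junior partner: 52.7 × $410 = $21,607.00
Senior associate: 12.5 × $390 = $4,875.00
Junior associate: 86.1 × $285 = $24,538.50
Subtotal: $76,724.50
Write-off: 1.0 × $390 = $390.00
Total: $76,724.50 − $390.00 = $76,334.50

$76,334.50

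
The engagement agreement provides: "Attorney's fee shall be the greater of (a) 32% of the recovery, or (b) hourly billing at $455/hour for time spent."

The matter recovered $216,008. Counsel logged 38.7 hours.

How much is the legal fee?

$69,122.56

(a) 32% of $216,008 = $69,122.56
(b) 38.7 × $455 = $17,608.50
The greater is (a): $69,122.56.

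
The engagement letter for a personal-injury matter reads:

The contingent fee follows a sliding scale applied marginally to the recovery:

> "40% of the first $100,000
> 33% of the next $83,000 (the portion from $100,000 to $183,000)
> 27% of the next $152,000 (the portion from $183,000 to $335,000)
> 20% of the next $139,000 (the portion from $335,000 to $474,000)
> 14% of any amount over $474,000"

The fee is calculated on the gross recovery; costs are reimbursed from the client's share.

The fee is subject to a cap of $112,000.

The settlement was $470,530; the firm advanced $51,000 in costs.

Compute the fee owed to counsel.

Fee base is the gross recovery, $470,530; costs are reimbursed separately.
First $100,000 at 40% = $40,000.00
Next $83,000 at 33% = $27,390.00
Next $152,000 at 27% = $41,040.00
Remaining $135,530 at 20% = $27,106.00
Fee: $40,000.00 + $27,390.00 + $41,040.00 + $27,106.00 = $135,536.00
$135,536.00 exceeds the $112,000 cap, so the fee is capped at $112,000.00.

$112,000.00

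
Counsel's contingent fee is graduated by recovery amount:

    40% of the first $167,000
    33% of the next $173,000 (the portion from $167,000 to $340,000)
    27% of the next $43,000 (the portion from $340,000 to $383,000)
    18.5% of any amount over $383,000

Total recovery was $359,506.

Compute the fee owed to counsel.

First $167,000 at 40% = $66,800.00
Next $173,000 at 33% = $57,090.00
Remaining $19,506 at 27% = $5,266.62
Fee: $66,800.00 + $57,090.00 + $5,266.62 = $129,156.62

$129,156.62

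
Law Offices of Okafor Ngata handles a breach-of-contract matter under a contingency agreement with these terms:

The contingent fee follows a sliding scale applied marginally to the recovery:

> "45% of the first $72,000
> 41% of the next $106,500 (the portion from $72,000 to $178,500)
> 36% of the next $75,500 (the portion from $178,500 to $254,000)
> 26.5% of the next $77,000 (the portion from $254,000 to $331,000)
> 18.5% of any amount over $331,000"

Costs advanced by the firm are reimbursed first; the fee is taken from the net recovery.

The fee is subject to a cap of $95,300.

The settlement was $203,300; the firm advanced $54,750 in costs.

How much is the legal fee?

Fee base (net of costs): $203,300 − $54,750 = $148,550
First $72,000 at 45% = $32,400.00
Remaining $76,550 at 41% = $31,385.50
Fee: $32,400.00 + $31,385.50 = $63,785.50
$63,785.50 is under the $95,300 cap.

$63,785.50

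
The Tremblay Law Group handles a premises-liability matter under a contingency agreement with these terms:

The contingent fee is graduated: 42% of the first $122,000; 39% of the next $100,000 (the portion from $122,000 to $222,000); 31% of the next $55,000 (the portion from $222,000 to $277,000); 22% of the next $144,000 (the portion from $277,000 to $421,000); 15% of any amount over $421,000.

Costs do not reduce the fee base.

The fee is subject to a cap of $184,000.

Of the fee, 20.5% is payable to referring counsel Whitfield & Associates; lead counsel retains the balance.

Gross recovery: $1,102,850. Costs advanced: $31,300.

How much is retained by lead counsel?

$146,280.00

Fee base is the gross recovery, $1,102,850; costs are reimbursed separately.
First $122,000 at 42% = $51,240.00
Next $100,000 at 39% = $39,000.00
Next $55,000 at 31% = $17,050.00
Next $144,000 at 22% = $31,680.00
Remaining $681,850 at 15% = $102,277.50
Fee: $51,240.00 + $39,000.00 + $17,050.00 + $31,680.00 + $102,277.50 = $241,247.50
$241,247.50 exceeds the $184,000 cap, so the fee is capped at $184,000.00.
Referral share: 20.5% of $184,000.00 = $37,720.00; lead counsel retains $184,000.00 − $37,720.00 = $146,280.00.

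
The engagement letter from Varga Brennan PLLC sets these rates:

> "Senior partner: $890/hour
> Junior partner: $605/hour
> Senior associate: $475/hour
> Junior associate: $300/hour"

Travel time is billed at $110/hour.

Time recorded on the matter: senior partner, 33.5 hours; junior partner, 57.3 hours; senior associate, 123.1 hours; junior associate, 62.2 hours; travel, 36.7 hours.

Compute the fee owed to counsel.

Senior partner: 33.5 × $890 = $29,815.00
Junior partner: 57.3 × $605 = $34,666.50
Senior associate: 123.1 × $475 = $58,472.50
Junior associate: 62.2 × $300 = $18,660.00
Subtotal: $29,815.00 + $34,666.50 + $58,472.50 + $18,660.00 = $141,614.00
Travel: 36.7 × $110 = $4,037.00
Total: $141,614.00 + $4,037.00 = $145,651.00

$145,651.00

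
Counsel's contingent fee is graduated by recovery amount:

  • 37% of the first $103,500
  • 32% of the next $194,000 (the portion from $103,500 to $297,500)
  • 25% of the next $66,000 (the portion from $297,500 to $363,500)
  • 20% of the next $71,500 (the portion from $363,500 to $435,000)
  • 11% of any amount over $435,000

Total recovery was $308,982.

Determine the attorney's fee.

First $103,500 at 37% = $38,295.00
Next $194,000 at 32% = $62,080.00
Remaining $11,482 at 25% = $2,870.50
Fee: $38,295.00 + $62,080.00 + $2,870.50 = $103,245.50

$103,245.50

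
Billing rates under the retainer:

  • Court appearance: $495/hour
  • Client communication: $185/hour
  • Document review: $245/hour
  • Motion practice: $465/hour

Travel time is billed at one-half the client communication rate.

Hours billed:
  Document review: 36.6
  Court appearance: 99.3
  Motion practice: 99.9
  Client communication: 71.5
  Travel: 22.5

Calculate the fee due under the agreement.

$119,882.75

Court appearance: 99.3 × $495 = $49,153.50
Client communication: 71.5 × $185 = $13,227.50
Document review: 36.6 × $245 = $8,967.00
Motion practice: 99.9 × $465 = $46,453.50
Subtotal: $49,153.50 + $13,227.50 + $8,967.00 + $46,453.50 = $117,801.50
Travel: 22.5 × ($185 ÷ 2) = 22.5 × $92.50 = $2,081.25
Total: $117,801.50 + $2,081.25 = $119,882.75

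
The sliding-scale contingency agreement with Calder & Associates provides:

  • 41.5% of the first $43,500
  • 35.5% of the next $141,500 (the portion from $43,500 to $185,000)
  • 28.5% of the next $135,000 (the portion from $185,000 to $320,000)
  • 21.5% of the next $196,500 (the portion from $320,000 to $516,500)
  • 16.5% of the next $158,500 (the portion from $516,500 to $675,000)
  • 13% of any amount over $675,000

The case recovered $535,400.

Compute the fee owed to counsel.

First $43,500 at 41.5% = $18,052.50
Next $141,500 at 35.5% = $50,232.50
Next $135,000 at 28.5% = $38,475.00
Next $196,500 at 21.5% = $42,247.50
Remaining $18,900 at 16.5% = $3,118.50
Fee: $18,052.50 + $50,232.50 + $38,475.00 + $42,247.50 + $3,118.50 = $152,126.00

$152,126.00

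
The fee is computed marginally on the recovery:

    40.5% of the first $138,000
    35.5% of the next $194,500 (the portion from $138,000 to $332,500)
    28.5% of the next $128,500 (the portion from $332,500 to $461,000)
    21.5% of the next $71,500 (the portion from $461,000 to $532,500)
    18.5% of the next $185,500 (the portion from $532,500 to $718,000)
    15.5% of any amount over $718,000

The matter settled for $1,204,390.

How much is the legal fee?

First $138,000 at 40.5% = $55,890.00
Next $194,500 at 35.5% = $69,047.50
Next $128,500 at 28.5% = $36,622.50
Next $71,500 at 21.5% = $15,372.50
Next $185,500 at 18.5% = $34,317.50
Remaining $486,390 at 15.5% = $75,390.45
Fee: $55,890.00 + $69,047.50 + $36,622.50 + $15,372.50 + $34,317.50 + $75,390.45 = $286,640.45

$286,640.45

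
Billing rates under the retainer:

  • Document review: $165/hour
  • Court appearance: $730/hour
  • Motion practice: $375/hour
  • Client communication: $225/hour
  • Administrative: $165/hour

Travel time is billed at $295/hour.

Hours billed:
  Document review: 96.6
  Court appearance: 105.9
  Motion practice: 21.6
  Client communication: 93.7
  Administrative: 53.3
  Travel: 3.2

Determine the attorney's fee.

Document review: 96.6 × $165 = $15,939.00
Court appearance: 105.9 × $730 = $77,307.00
Motion practice: 21.6 × $375 = $8,100.00
Client communication: 93.7 × $225 = $21,082.50
Administrative: 53.3 × $165 = $8,794.50
Subtotal: $15,939.00 + $77,307.00 + $8,100.00 + $21,082.50 + $8,794.50 = $131,223.00
Travel: 3.2 × $295 = $944.00
Total: $131,223.00 + $944.00 = $132,167.00

$132,167.00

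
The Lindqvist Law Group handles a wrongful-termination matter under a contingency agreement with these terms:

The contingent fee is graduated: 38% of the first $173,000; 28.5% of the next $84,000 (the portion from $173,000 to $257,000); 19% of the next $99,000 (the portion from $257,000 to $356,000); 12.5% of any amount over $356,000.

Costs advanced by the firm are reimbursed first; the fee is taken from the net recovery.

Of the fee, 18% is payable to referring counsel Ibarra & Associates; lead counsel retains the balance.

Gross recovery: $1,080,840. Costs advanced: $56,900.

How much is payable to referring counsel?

$34,556.85

Fee base (net of costs): $1,080,840 − $56,900 = $1,023,940
First $173,000 at 38% = $65,740.00
Next $84,000 at 28.5% = $23,940.00
Next $99,000 at 19% = $18,810.00
Remaining $667,940 at 12.5% = $83,492.50
Fee: $65,740.00 + $23,940.00 + $18,810.00 + $83,492.50 = $191,982.50
Referral share: 18% of $191,982.50 = $34,556.85; lead counsel retains $191,982.50 − $34,556.85 = $157,425.65.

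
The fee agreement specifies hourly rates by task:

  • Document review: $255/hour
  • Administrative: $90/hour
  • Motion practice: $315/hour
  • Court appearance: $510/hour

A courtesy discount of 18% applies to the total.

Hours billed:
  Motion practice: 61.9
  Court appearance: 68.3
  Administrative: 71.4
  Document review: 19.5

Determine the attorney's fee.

Document review: 19.5 × $255 = $4,972.50
Administrative: 71.4 × $90 = $6,426.00
Motion practice: 61.9 × $315 = $19,498.50
Court appearance: 68.3 × $510 = $34,833.00
Subtotal: $65,730.00
Less 18% discount: −$11,831.40
Total: $65,730.00 − $11,831.40 = $53,898.60

$53,898.60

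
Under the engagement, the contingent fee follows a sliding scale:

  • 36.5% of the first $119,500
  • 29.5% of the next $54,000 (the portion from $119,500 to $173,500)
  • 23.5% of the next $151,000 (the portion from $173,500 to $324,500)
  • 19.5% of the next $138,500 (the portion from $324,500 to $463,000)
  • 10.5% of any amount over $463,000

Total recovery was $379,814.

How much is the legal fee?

First $119,500 at 36.5% = $43,617.50
Next $54,000 at 29.5% = $15,930.00
Next $151,000 at 23.5% = $35,485.00
Remaining $55,314 at 19.5% = $10,786.23
Fee: $43,617.50 + $15,930.00 + $35,485.00 + $10,786.23 = $105,818.73

$105,818.73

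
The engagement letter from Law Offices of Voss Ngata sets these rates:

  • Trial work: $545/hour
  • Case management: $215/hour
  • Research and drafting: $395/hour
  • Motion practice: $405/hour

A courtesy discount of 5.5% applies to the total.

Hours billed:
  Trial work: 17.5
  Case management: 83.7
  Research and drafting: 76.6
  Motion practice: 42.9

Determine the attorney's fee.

Trial work: 17.5 × $545 = $9,537.50
Case management: 83.7 × $215 = $17,995.50
Research and drafting: 76.6 × $395 = $30,257.00
Motion practice: 42.9 × $405 = $17,374.50
Subtotal: $75,164.50
Less 5.5% discount: −$4,134.05
Total: $75,164.50 − $4,134.05 = $71,030.45

$71,030.45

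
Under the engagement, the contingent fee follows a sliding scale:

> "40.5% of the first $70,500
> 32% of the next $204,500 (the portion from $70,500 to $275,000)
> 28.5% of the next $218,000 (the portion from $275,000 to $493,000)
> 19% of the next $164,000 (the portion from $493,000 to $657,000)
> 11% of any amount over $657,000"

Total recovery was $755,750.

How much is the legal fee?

$198,145.00

First $70,500 at 40.5% = $28,552.50
Next $204,500 at 32% = $65,440.00
Next $218,000 at 28.5% = $62,130.00
Next $164,000 at 19% = $31,160.00
Remaining $98,750 at 11% = $10,862.50
Fee: $28,552.50 + $65,440.00 + $62,130.00 + $31,160.00 + $10,862.50 = $198,145.00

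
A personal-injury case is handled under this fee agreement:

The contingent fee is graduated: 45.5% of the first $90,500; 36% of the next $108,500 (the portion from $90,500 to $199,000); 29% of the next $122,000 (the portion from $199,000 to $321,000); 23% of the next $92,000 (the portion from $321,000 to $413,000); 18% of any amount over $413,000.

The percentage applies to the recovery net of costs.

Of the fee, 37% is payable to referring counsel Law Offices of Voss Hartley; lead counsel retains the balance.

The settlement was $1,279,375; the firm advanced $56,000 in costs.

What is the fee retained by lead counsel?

Fee base (net of costs): $1,279,375 − $56,000 = $1,223,375
First $90,500 at 45.5% = $41,177.50
Next $108,500 at 36% = $39,060.00
Next $122,000 at 29% = $35,380.00
Next $92,000 at 23% = $21,160.00
Remaining $810,375 at 18% = $145,867.50
Fee: $41,177.50 + $39,060.00 + $35,380.00 + $21,160.00 + $145,867.50 = $282,645.00
Referral share: 37% of $282,645.00 = $104,578.65; lead counsel retains $282,645.00 − $104,578.65 = $178,066.35.

$178,066.35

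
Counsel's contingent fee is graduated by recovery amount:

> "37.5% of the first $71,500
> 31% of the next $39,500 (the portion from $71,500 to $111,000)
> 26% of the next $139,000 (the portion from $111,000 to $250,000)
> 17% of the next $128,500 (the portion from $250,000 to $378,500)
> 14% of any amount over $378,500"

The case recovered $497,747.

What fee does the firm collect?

First $71,500 at 37.5% = $26,812.50
Next $39,500 at 31% = $12,245.00
Next $139,000 at 26% = $36,140.00
Next $128,500 at 17% = $21,845.00
Remaining $119,247 at 14% = $16,694.58
Fee: $26,812.50 + $12,245.00 + $36,140.00 + $21,845.00 + $16,694.58 = $113,737.08

$113,737.08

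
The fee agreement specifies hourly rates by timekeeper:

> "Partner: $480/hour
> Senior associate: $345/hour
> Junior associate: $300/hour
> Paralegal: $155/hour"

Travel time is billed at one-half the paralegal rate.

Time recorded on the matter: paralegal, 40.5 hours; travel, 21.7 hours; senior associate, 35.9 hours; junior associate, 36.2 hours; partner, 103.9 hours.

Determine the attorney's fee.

Partner: 103.9 × $480 = $49,872.00
Senior associate: 35.9 × $345 = $12,385.50
Junior associate: 36.2 × $300 = $10,860.00
Paralegal: 40.5 × $155 = $6,277.50
Subtotal: $49,872.00 + $12,385.50 + $10,860.00 + $6,277.50 = $79,395.00
Travel: 21.7 × ($155 ÷ 2) = 21.7 × $77.50 = $1,681.75
Total: $79,395.00 + $1,681.75 = $81,076.75

$81,076.75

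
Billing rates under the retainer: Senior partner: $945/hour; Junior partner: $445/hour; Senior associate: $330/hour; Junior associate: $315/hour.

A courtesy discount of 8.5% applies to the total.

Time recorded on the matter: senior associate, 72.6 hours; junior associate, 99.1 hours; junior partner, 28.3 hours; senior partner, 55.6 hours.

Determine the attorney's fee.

Senior partner: 55.6 × $945 = $52,542.00
Junior partner: 28.3 × $445 = $12,593.50
Senior associate: 72.6 × $330 = $23,958.00
Junior associate: 99.1 × $315 = $31,216.50
Subtotal: $120,310.00
Less 8.5% discount: −$10,226.35
Total: $120,310.00 − $10,226.35 = $110,083.65

$110,083.65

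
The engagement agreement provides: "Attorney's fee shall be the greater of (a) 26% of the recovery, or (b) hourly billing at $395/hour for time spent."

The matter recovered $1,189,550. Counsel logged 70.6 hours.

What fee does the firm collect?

(a) 26% of $1,189,550 = $309,283.00
(b) 70.6 × $395 = $27,887.00
The greater is (a): $309,283.00.

$309,283.00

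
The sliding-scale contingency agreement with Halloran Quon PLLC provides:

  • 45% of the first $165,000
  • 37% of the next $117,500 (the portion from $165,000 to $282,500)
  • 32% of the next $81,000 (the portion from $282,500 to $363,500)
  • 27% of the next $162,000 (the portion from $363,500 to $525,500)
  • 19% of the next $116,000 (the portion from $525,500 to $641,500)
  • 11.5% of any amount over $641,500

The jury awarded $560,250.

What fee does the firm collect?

First $165,000 at 45% = $74,250.00
Next $117,500 at 37% = $43,475.00
Next $81,000 at 32% = $25,920.00
Next $162,000 at 27% = $43,740.00
Remaining $34,750 at 19% = $6,602.50
Fee: $74,250.00 + $43,475.00 + $25,920.00 + $43,740.00 + $6,602.50 = $193,987.50

$193,987.50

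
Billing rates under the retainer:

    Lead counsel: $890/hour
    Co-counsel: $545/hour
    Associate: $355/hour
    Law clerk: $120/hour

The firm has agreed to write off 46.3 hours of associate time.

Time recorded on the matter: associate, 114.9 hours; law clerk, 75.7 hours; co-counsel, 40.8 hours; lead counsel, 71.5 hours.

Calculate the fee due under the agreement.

$119,308.00

Lead counsel: 71.5 × $890 = $63,635.00
Co-counsel: 40.8 × $545 = $22,236.00
Associate: 114.9 × $355 = $40,789.50
Law clerk: 75.7 × $120 = $9,084.00
Subtotal: $135,744.50
Write-off: 46.3 × $355 = $16,436.50
Total: $135,744.50 − $16,436.50 = $119,308.00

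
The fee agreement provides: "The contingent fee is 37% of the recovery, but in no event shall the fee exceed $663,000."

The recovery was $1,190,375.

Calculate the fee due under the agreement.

$440,438.75

37% of $1,190,375 = $440,438.75
That is under the $663,000 cap.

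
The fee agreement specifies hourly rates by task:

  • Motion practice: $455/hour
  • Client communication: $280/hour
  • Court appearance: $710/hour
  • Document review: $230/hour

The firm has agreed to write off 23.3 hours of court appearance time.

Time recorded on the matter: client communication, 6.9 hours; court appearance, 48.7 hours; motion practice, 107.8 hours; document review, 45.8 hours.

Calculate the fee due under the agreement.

Motion practice: 107.8 × $455 = $49,049.00
Client communication: 6.9 × $280 = $1,932.00
Court appearance: 48.7 × $710 = $34,577.00
Document review: 45.8 × $230 = $10,534.00
Subtotal: $96,092.00
Write-off: 23.3 × $710 = $16,543.00
Total: $96,092.00 − $16,543.00 = $79,549.00

$79,549.00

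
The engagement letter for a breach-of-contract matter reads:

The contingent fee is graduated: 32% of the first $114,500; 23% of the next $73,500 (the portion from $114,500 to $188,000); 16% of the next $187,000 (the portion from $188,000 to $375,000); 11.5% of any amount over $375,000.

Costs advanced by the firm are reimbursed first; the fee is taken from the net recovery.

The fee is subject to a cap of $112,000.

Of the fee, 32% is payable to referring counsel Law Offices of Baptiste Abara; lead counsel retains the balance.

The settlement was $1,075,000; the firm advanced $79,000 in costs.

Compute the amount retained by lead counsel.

$76,160.00

Fee base (net of costs): $1,075,000 − $79,000 = $996,000
First $114,500 at 32% = $36,640.00
Next $73,500 at 23% = $16,905.00
Next $187,000 at 16% = $29,920.00
Remaining $621,000 at 11.5% = $71,415.00
Fee: $36,640.00 + $16,905.00 + $29,920.00 + $71,415.00 = $154,880.00
$154,880.00 exceeds the $112,000 cap, so the fee is capped at $112,000.00.
Referral share: 32% of $112,000.00 = $35,840.00; lead counsel retains $112,000.00 − $35,840.00 = $76,160.00.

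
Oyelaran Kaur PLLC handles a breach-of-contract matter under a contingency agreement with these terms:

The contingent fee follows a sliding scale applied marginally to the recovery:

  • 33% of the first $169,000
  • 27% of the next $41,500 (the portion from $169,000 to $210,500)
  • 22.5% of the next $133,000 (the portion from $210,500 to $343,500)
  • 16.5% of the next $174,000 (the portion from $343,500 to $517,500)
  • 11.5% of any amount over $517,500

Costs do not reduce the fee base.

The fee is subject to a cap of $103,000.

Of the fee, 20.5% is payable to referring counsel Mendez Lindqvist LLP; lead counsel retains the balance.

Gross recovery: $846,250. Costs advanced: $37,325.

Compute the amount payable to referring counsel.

$21,115.00

Fee base is the gross recovery, $846,250; costs are reimbursed separately.
First $169,000 at 33% = $55,770.00
Next $41,500 at 27% = $11,205.00
Next $133,000 at 22.5% = $29,925.00
Next $174,000 at 16.5% = $28,710.00
Remaining $328,750 at 11.5% = $37,806.25
Fee: $55,770.00 + $11,205.00 + $29,925.00 + $28,710.00 + $37,806.25 = $163,416.25
$163,416.25 exceeds the $103,000 cap, so the fee is capped at $103,000.00.
Referral share: 20.5% of $103,000.00 = $21,115.00; lead counsel retains $103,000.00 − $21,115.00 = $81,885.00.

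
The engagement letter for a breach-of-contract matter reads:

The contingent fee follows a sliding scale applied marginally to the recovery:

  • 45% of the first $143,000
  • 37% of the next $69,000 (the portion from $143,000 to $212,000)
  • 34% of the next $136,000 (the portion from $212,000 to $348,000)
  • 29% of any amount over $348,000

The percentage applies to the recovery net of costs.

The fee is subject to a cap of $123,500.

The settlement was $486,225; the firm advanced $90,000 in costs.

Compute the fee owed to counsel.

$123,500.00

Fee base (net of costs): $486,225 − $90,000 = $396,225
First $143,000 at 45% = $64,350.00
Next $69,000 at 37% = $25,530.00
Next $136,000 at 34% = $46,240.00
Remaining $48,225 at 29% = $13,985.25
Fee: $64,350.00 + $25,530.00 + $46,240.00 + $13,985.25 = $150,105.25
$150,105.25 exceeds the $123,500 cap, so the fee is capped at $123,500.00.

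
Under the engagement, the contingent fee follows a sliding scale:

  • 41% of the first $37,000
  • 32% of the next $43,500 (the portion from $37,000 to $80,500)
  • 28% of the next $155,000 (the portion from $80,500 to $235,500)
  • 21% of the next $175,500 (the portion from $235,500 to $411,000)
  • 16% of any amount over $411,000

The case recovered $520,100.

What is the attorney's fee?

$126,801.00

First $37,000 at 41% = $15,170.00
Next $43,500 at 32% = $13,920.00
Next $155,000 at 28% = $43,400.00
Next $175,500 at 21% = $36,855.00
Remaining $109,100 at 16% = $17,456.00
Fee: $15,170.00 + $13,920.00 + $43,400.00 + $36,855.00 + $17,456.00 = $126,801.00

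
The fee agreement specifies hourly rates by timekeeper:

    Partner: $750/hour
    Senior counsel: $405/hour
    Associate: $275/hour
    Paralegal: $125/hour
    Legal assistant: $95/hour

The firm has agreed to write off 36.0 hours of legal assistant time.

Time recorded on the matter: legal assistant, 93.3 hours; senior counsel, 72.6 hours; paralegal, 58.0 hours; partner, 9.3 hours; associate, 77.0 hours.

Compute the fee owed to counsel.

Partner: 9.3 × $750 = $6,975.00
Senior counsel: 72.6 × $405 = $29,403.00
Associate: 77.0 × $275 = $21,175.00
Paralegal: 58.0 × $125 = $7,250.00
Legal assistant: 93.3 × $95 = $8,863.50
Subtotal: $73,666.50
Write-off: 36.0 × $95 = $3,420.00
Total: $73,666.50 − $3,420.00 = $70,246.50

$70,246.50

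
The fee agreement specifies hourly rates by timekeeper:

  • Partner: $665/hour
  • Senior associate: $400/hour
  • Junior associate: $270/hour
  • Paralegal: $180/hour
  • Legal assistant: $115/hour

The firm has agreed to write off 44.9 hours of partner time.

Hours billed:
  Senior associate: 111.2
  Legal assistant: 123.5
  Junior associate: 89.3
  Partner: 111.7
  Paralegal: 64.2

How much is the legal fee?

Partner: 111.7 × $665 = $74,280.50
Senior associate: 111.2 × $400 = $44,480.00
Junior associate: 89.3 × $270 = $24,111.00
Paralegal: 64.2 × $180 = $11,556.00
Legal assistant: 123.5 × $115 = $14,202.50
Subtotal: $168,630.00
Write-off: 44.9 × $665 = $29,858.50
Total: $168,630.00 − $29,858.50 = $138,771.50

$138,771.50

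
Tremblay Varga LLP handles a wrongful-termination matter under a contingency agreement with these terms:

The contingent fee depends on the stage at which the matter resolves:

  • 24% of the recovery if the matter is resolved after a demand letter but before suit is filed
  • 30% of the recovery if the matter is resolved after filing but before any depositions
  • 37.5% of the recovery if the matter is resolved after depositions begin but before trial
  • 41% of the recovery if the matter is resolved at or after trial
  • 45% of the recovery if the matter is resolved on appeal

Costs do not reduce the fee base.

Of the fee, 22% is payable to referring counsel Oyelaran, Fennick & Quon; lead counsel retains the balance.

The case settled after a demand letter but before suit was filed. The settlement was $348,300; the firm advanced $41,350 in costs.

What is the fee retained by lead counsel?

$65,201.76

Fee base is the gross recovery, $348,300; costs are reimbursed separately.
The matter settled after a demand letter but before suit was filed, so the 24% rate applies.
$348,300 × 24% = $83,592.00
Referral share: 22% of $83,592.00 = $18,390.24; lead counsel retains $83,592.00 − $18,390.24 = $65,201.76.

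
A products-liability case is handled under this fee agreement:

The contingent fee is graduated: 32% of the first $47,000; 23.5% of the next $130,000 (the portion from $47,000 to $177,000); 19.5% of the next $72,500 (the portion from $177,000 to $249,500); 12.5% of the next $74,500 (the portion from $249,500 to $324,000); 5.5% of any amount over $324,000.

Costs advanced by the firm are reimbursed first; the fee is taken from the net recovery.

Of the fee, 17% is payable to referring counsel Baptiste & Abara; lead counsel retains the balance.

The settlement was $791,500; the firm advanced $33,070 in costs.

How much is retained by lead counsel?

$77,134.93

Fee base (net of costs): $791,500 − $33,070 = $758,430
First $47,000 at 32% = $15,040.00
Next $130,000 at 23.5% = $30,550.00
Next $72,500 at 19.5% = $14,137.50
Next $74,500 at 12.5% = $9,312.50
Remaining $434,430 at 5.5% = $23,893.65
Fee: $15,040.00 + $30,550.00 + $14,137.50 + $9,312.50 + $23,893.65 = $92,933.65
Referral share: 17% of $92,933.65 = $15,798.72; lead counsel retains $92,933.65 − $15,798.72 = $77,134.93.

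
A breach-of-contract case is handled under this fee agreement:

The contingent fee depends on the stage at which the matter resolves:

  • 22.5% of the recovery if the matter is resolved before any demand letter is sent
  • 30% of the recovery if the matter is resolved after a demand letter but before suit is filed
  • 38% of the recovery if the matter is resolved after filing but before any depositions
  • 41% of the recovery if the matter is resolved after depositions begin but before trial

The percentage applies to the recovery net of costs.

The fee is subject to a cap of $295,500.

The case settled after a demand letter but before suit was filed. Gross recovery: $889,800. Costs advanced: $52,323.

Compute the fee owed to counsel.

Fee base (net of costs): $889,800 − $52,323 = $837,477
The matter settled after a demand letter but before suit was filed, so the 30% rate applies.
$837,477 × 30% = $251,243.10
$251,243.10 is under the $295,500 cap.

$251,243.10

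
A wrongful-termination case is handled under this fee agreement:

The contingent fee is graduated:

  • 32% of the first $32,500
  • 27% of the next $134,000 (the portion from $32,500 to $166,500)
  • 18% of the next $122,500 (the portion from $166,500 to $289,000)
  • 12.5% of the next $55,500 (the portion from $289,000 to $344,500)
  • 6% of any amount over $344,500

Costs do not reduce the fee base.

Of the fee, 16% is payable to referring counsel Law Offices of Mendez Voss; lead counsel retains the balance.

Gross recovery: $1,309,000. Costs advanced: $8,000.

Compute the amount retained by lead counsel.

Fee base is the gross recovery, $1,309,000; costs are reimbursed separately.
First $32,500 at 32% = $10,400.00
Next $134,000 at 27% = $36,180.00
Next $122,500 at 18% = $22,050.00
Next $55,500 at 12.5% = $6,937.50
Remaining $964,500 at 6% = $57,870.00
Fee: $10,400.00 + $36,180.00 + $22,050.00 + $6,937.50 + $57,870.00 = $133,437.50
Referral share: 16% of $133,437.50 = $21,350.00; lead counsel retains $133,437.50 − $21,350.00 = $112,087.50.

$112,087.50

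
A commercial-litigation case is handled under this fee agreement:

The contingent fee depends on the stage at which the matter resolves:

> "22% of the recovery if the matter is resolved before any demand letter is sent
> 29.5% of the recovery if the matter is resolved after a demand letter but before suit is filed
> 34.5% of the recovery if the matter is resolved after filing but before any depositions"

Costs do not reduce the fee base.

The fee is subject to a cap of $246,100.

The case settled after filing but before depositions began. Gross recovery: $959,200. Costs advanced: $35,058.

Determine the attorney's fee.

Fee base is the gross recovery, $959,200; costs are reimbursed separately.
The matter settled after filing but before depositions began, so the 34.5% rate applies.
$959,200 × 34.5% = $330,924.00
$330,924.00 exceeds the $246,100 cap, so the fee is capped at $246,100.00.

$246,100.00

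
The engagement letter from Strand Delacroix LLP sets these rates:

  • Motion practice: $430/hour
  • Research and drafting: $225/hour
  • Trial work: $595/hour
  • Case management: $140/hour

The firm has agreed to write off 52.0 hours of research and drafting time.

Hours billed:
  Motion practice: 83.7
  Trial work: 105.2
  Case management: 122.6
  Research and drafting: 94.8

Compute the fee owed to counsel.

$125,379.00

Motion practice: 83.7 × $430 = $35,991.00
Research and drafting: 94.8 × $225 = $21,330.00
Trial work: 105.2 × $595 = $62,594.00
Case management: 122.6 × $140 = $17,164.00
Subtotal: $137,079.00
Write-off: 52.0 × $225 = $11,700.00
Total: $137,079.00 − $11,700.00 = $125,379.00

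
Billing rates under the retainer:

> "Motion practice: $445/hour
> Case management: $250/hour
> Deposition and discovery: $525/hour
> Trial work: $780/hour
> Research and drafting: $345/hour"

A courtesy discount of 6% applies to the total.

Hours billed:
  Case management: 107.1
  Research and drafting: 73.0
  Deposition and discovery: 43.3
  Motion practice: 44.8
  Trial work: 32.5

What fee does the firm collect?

$112,779.79

Motion practice: 44.8 × $445 = $19,936.00
Case management: 107.1 × $250 = $26,775.00
Deposition and discovery: 43.3 × $525 = $22,732.50
Trial work: 32.5 × $780 = $25,350.00
Research and drafting: 73.0 × $345 = $25,185.00
Subtotal: $119,978.50
Less 6% discount: −$7,198.71
Total: $119,978.50 − $7,198.71 = $112,779.79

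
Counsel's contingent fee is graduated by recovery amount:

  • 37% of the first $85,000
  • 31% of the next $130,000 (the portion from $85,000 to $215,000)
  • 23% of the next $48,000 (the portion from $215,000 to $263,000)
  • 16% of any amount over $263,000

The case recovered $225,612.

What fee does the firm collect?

$74,190.76

First $85,000 at 37% = $31,450.00
Next $130,000 at 31% = $40,300.00
Remaining $10,612 at 23% = $2,440.76
Fee: $31,450.00 + $40,300.00 + $2,440.76 = $74,190.76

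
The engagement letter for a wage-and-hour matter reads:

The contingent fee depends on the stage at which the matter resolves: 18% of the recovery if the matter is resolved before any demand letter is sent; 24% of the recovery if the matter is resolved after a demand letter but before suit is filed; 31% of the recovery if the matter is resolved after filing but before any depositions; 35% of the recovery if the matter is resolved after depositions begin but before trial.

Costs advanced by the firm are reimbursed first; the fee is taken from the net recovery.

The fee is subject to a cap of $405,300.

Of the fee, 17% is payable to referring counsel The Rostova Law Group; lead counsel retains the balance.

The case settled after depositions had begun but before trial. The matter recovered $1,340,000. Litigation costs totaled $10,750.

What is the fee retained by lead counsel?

Fee base (net of costs): $1,340,000 − $10,750 = $1,329,250
The matter settled after depositions had begun but before trial, so the 35% rate applies.
$1,329,250 × 35% = $465,237.50
$465,237.50 exceeds the $405,300 cap, so the fee is capped at $405,300.00.
Referral share: 17% of $405,300.00 = $68,901.00; lead counsel retains $405,300.00 − $68,901.00 = $336,399.00.

$336,399.00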